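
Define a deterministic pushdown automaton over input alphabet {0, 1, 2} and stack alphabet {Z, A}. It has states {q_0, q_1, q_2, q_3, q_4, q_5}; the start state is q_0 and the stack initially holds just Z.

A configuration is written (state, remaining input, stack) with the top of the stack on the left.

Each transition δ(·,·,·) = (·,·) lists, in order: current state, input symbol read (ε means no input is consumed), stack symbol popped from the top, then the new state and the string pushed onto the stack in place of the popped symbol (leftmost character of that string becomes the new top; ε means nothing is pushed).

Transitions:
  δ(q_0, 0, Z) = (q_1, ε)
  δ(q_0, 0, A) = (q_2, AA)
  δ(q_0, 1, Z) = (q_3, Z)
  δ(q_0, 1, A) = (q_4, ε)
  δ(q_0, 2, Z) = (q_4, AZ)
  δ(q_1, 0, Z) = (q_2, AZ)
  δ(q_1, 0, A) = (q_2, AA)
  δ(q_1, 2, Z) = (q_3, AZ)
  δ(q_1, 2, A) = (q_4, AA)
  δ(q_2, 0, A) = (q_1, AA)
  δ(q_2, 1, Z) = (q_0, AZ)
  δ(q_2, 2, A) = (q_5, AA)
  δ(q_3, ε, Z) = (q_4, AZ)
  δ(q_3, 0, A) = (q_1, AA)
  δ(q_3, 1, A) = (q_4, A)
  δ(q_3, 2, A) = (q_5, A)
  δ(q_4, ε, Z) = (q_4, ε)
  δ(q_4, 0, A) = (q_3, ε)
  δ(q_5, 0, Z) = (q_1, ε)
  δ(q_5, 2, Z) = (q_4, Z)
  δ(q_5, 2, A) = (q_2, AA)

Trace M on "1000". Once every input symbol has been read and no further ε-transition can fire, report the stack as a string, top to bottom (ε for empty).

(q_0, 1000, Z)
  read 1, top Z: go to q_3, push Z → (q_3, 000, Z)
  ε-move, top Z: go to q_4, push AZ → (q_4, 000, AZ)
  read 0, top A: go to q_3, push ε → (q_3, 00, Z)
  ε-move, top Z: go to q_4, push AZ → (q_4, 00, AZ)
  read 0, top A: go to q_3, push ε → (q_3, 0, Z)
  ε-move, top Z: go to q_4, push AZ → (q_4, 0, AZ)
  read 0, top A: go to q_3, push ε → (q_3, ε, Z)
  ε-move, top Z: go to q_4, push AZ → (q_4, ε, AZ)
All input consumed in state q_4 with stack AZ.

AZ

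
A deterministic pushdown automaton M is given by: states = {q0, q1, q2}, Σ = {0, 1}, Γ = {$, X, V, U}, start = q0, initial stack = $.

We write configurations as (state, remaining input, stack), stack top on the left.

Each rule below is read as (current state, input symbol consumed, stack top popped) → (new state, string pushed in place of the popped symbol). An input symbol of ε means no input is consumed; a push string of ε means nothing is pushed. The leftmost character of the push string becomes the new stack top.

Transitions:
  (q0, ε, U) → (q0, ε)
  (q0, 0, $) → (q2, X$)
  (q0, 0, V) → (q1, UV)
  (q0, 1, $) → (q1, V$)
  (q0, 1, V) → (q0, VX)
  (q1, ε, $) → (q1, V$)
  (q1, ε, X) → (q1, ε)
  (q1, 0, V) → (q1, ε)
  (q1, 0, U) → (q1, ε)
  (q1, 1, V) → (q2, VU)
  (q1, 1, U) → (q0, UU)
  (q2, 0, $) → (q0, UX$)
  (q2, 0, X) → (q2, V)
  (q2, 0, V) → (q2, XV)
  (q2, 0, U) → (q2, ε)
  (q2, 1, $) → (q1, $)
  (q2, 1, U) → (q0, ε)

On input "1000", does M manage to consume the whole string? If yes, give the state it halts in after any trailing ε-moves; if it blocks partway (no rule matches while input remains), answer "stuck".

q1

(q0, 1000, $)
  read 1, top $: go to q1, push V$ → (q1, 000, V$)
  read 0, top V: go to q1, push ε → (q1, 00, $)
  ε-move, top $: go to q1, push V$ → (q1, 00, V$)
  read 0, top V: go to q1, push ε → (q1, 0, $)
  ε-move, top $: go to q1, push V$ → (q1, 0, V$)
  read 0, top V: go to q1, push ε → (q1, ε, $)
  ε-move, top $: go to q1, push V$ → (q1, ε, V$)
All input consumed; M is in state q1.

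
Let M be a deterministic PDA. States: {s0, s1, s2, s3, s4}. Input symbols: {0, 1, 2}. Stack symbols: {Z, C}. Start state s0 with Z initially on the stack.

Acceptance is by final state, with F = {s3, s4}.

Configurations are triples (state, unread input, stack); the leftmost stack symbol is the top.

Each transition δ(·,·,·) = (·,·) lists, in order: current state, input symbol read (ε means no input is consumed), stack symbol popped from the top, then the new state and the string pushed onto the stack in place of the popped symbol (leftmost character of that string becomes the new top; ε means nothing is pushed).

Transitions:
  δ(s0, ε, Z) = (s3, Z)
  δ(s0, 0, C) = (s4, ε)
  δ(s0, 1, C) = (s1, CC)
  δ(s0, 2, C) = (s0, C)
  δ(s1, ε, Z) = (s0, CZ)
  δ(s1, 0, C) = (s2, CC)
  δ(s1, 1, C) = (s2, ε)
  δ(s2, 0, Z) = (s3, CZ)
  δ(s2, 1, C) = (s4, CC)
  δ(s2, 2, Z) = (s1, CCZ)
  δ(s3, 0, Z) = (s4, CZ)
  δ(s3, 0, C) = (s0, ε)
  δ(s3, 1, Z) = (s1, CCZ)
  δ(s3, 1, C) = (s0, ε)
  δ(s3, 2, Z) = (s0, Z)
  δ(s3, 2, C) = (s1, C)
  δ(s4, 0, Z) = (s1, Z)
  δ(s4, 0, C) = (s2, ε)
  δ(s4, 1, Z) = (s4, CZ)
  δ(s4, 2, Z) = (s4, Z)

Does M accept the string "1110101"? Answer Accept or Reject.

(s0, 1110101, Z)
  ε-move, top Z: go to s3, push Z → (s3, 1110101, Z)
  read 1, top Z: go to s1, push CCZ → (s1, 110101, CCZ)
  read 1, top C: go to s2, push ε → (s2, 10101, CZ)
  read 1, top C: go to s4, push CC → (s4, 0101, CCZ)
  read 0, top C: go to s2, push ε → (s2, 101, CZ)
  read 1, top C: go to s4, push CC → (s4, 01, CCZ)
  read 0, top C: go to s2, push ε → (s2, 1, CZ)
  read 1, top C: go to s4, push CC → (s4, ε, CCZ)
All input consumed; state s4 ∈ F.

Accept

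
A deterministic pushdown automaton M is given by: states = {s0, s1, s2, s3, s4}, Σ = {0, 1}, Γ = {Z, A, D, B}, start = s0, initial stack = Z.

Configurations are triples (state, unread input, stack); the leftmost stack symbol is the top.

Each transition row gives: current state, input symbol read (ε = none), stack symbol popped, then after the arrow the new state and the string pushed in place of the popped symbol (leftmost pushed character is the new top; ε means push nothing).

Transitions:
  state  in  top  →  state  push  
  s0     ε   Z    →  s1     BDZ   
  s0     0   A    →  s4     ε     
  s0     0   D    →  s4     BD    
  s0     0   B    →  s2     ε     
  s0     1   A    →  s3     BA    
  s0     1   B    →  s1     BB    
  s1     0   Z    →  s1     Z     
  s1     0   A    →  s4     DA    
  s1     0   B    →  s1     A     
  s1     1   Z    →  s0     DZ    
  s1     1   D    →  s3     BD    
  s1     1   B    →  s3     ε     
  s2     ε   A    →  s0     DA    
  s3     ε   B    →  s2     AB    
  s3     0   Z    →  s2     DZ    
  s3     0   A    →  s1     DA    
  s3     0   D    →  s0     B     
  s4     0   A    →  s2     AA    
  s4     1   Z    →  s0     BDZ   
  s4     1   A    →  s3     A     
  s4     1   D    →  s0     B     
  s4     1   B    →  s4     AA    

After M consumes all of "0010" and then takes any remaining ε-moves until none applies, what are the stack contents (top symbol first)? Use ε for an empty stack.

DADZ

(s0, 0010, Z)
  ε-move, top Z: go to s1, push BDZ → (s1, 0010, BDZ)
  read 0, top B: go to s1, push A → (s1, 010, ADZ)
  read 0, top A: go to s4, push DA → (s4, 10, DADZ)
  read 1, top D: go to s0, push B → (s0, 0, BADZ)
  read 0, top B: go to s2, push ε → (s2, ε, ADZ)
  ε-move, top A: go to s0, push DA → (s0, ε, DADZ)
All input consumed in state s0 with stack DADZ.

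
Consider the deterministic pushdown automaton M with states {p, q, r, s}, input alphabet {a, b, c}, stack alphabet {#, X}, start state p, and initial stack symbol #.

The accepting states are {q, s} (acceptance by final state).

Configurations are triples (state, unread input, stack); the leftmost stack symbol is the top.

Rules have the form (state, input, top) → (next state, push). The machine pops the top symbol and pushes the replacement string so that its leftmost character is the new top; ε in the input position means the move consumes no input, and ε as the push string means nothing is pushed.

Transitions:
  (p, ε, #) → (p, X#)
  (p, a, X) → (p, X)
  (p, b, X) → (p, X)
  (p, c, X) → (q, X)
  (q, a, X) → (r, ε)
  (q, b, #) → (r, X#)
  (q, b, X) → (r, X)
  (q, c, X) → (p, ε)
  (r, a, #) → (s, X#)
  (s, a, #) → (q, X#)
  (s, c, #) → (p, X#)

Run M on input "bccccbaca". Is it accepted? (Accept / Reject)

(p, bccccbaca, #) ⊢ (p, bccccbaca, X#) ⊢ (p, ccccbaca, X#) ⊢ (q, cccbaca, X#) ⊢ (p, ccbaca, #) ⊢ (p, ccbaca, X#) ⊢ (q, cbaca, X#) ⊢ (p, baca, #) ⊢ (p, baca, X#) ⊢ (p, aca, X#) ⊢ (p, ca, X#) ⊢ (q, a, X#) ⊢ (r, ε, #)
All input consumed; state r ∉ F and no further ε-move applies.

Reject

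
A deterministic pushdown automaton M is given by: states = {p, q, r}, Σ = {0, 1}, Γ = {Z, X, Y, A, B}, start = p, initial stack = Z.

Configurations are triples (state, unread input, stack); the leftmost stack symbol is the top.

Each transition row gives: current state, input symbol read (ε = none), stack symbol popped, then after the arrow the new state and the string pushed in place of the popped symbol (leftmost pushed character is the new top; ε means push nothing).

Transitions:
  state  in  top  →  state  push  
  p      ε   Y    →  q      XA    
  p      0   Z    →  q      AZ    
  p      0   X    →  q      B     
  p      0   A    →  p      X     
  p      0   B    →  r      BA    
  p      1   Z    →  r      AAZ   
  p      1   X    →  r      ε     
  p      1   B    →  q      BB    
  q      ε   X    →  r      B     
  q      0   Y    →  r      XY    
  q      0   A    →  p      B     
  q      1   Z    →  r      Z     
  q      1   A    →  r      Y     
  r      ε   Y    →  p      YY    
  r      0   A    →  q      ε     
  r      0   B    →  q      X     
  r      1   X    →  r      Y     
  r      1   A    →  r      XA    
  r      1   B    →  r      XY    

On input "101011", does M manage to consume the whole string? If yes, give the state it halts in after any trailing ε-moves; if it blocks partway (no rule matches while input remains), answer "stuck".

(p, 101011, Z) ⊢ (r, 01011, AAZ) ⊢ (q, 1011, AZ) ⊢ (r, 011, YZ) ⊢ (p, 011, YYZ) ⊢ (q, 011, XAYZ) ⊢ (r, 011, BAYZ) ⊢ (q, 11, XAYZ) ⊢ (r, 11, BAYZ) ⊢ (r, 1, XYAYZ) ⊢ (r, ε, YYAYZ) ⊢ (p, ε, YYYAYZ) ⊢ (q, ε, XAYYAYZ) ⊢ (r, ε, BAYYAYZ)
All input consumed; M is in state r.

r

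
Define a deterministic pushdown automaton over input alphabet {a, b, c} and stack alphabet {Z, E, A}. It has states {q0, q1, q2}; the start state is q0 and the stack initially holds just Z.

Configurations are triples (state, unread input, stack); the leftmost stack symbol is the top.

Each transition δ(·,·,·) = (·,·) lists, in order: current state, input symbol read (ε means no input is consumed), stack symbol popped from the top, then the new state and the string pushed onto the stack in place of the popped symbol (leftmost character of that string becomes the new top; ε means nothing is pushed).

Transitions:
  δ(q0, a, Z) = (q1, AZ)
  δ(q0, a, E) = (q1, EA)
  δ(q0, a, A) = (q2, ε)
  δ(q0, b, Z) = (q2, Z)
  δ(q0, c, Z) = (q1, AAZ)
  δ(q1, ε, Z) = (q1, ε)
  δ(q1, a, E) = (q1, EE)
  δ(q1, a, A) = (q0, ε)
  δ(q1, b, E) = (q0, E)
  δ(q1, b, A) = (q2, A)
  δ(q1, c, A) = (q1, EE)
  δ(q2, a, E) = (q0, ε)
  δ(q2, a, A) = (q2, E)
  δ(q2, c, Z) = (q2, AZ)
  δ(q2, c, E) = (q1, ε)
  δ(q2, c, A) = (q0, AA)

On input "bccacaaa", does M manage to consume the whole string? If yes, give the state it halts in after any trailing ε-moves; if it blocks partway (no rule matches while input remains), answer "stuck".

(q0, bccacaaa, Z)
  read b, top Z: go to q2, push Z → (q2, ccacaaa, Z)
  read c, top Z: go to q2, push AZ → (q2, cacaaa, AZ)
  read c, top A: go to q0, push AA → (q0, acaaa, AAZ)
  read a, top A: go to q2, push ε → (q2, caaa, AZ)
  read c, top A: go to q0, push AA → (q0, aaa, AAZ)
  read a, top A: go to q2, push ε → (q2, aa, AZ)
  read a, top A: go to q2, push E → (q2, a, EZ)
  read a, top E: go to q0, push ε → (q0, ε, Z)
All input consumed; M is in state q0.

q0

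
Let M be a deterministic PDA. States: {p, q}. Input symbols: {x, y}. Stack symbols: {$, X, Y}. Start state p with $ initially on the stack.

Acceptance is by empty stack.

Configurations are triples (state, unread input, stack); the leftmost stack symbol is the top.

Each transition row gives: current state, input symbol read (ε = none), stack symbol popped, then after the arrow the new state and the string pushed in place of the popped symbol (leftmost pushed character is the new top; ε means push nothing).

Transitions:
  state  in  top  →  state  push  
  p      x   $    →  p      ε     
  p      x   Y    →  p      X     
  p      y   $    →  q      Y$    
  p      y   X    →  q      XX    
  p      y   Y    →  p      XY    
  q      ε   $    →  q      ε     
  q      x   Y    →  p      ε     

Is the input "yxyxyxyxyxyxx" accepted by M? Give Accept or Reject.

(p, yxyxyxyxyxyxx, $)
  read y, top $: go to q, push Y$ → (q, xyxyxyxyxyxx, Y$)
  read x, top Y: go to p, push ε → (p, yxyxyxyxyxx, $)
  read y, top $: go to q, push Y$ → (q, xyxyxyxyxx, Y$)
  read x, top Y: go to p, push ε → (p, yxyxyxyxx, $)
  read y, top $: go to q, push Y$ → (q, xyxyxyxx, Y$)
  read x, top Y: go to p, push ε → (p, yxyxyxx, $)
  read y, top $: go to q, push Y$ → (q, xyxyxx, Y$)
  read x, top Y: go to p, push ε → (p, yxyxx, $)
  read y, top $: go to q, push Y$ → (q, xyxx, Y$)
  read x, top Y: go to p, push ε → (p, yxx, $)
  read y, top $: go to q, push Y$ → (q, xx, Y$)
  read x, top Y: go to p, push ε → (p, x, $)
  read x, top $: go to p, push ε → (p, ε, ε)
All input consumed and the stack is empty.

Accept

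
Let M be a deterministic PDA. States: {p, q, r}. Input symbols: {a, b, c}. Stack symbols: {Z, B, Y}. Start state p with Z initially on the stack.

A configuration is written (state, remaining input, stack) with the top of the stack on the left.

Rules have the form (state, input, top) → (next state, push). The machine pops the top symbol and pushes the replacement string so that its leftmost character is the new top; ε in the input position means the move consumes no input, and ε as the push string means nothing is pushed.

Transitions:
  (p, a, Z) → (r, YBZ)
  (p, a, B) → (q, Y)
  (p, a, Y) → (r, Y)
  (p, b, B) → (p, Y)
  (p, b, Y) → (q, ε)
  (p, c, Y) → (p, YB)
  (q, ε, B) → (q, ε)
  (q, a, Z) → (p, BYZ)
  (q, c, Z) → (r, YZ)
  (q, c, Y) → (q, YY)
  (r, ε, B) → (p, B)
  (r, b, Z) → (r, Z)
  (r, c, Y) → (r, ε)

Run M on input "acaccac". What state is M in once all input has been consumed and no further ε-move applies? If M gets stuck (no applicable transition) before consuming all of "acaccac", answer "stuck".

stuck

(p, acaccac, Z) ⊢ (r, caccac, YBZ) ⊢ (r, accac, BZ) ⊢ (p, accac, BZ) ⊢ (q, ccac, YZ) ⊢ (q, cac, YYZ) ⊢ (q, ac, YYYZ)
No transition for (q, a, top Y); M blocks with input ac remaining.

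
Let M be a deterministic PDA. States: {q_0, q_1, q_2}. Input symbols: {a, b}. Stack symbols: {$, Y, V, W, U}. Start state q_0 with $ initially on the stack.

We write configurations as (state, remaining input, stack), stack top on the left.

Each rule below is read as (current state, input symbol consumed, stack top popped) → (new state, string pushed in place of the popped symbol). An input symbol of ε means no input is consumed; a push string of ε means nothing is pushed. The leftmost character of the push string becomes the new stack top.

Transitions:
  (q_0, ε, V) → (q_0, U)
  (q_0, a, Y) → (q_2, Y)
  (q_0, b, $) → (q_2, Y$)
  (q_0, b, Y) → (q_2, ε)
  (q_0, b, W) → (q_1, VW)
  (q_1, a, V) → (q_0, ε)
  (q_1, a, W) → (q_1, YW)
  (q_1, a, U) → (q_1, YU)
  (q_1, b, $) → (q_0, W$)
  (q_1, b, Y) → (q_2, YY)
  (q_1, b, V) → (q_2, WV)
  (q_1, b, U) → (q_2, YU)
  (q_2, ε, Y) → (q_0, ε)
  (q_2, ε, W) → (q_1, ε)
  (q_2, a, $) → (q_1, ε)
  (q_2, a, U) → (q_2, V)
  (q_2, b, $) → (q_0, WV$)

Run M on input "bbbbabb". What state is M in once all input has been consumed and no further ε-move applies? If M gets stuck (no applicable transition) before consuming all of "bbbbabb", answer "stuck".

stuck

(q_0, bbbbabb, $)
  read b, top $: go to q_2, push Y$ → (q_2, bbbabb, Y$)
  ε-move, top Y: go to q_0, push ε → (q_0, bbbabb, $)
  read b, top $: go to q_2, push Y$ → (q_2, bbabb, Y$)
  ε-move, top Y: go to q_0, push ε → (q_0, bbabb, $)
  read b, top $: go to q_2, push Y$ → (q_2, babb, Y$)
  ε-move, top Y: go to q_0, push ε → (q_0, babb, $)
  read b, top $: go to q_2, push Y$ → (q_2, abb, Y$)
  ε-move, top Y: go to q_0, push ε → (q_0, abb, $)
No transition for (q_0, a, top $); M blocks with input abb remaining.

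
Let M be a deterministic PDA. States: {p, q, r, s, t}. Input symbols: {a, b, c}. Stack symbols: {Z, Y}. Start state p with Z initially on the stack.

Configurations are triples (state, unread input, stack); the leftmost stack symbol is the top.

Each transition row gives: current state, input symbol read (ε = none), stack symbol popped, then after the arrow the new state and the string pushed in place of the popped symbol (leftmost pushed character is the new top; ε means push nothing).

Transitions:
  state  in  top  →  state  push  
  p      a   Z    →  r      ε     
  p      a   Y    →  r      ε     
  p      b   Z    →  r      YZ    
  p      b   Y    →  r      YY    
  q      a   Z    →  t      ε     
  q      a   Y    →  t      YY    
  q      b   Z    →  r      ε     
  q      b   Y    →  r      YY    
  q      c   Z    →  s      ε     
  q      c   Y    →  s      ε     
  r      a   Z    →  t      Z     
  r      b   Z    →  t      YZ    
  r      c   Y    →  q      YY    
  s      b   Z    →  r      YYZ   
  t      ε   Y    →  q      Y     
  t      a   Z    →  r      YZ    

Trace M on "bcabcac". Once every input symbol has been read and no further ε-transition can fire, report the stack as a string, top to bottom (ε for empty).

YYYYYZ

(p, bcabcac, Z) ⊢ (r, cabcac, YZ) ⊢ (q, abcac, YYZ) ⊢ (t, bcac, YYYZ) ⊢ (q, bcac, YYYZ) ⊢ (r, cac, YYYYZ) ⊢ (q, ac, YYYYYZ) ⊢ (t, c, YYYYYYZ) ⊢ (q, c, YYYYYYZ) ⊢ (s, ε, YYYYYZ)
All input consumed in state s with stack YYYYYZ.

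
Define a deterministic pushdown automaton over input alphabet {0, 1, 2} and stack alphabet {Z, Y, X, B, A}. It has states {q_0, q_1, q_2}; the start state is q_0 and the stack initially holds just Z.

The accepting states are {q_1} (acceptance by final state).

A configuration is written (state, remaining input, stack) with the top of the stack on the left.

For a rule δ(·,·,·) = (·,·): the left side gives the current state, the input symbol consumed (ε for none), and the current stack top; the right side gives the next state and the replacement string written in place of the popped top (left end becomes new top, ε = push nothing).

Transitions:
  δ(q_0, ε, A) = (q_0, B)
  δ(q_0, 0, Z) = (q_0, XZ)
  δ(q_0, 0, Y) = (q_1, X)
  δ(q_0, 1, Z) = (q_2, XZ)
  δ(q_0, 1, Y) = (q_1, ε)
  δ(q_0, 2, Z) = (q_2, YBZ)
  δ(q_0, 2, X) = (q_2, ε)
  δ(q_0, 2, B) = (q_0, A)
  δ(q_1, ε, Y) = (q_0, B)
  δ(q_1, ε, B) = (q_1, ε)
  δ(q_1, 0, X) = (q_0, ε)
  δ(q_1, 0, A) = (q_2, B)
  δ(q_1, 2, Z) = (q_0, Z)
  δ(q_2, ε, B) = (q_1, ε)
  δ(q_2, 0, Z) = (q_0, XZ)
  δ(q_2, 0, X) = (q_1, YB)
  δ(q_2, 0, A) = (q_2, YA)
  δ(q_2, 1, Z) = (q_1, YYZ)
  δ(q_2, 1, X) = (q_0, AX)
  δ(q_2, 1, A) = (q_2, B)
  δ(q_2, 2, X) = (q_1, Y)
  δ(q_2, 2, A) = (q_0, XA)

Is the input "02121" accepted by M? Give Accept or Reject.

Reject

(q_0, 02121, Z) ⊢ (q_0, 2121, XZ) ⊢ (q_2, 121, Z) ⊢ (q_1, 21, YYZ) ⊢ (q_0, 21, BYZ) ⊢ (q_0, 1, AYZ) ⊢ (q_0, 1, BYZ)
No transition applies at (q_0, 1, BYZ); input not fully consumed.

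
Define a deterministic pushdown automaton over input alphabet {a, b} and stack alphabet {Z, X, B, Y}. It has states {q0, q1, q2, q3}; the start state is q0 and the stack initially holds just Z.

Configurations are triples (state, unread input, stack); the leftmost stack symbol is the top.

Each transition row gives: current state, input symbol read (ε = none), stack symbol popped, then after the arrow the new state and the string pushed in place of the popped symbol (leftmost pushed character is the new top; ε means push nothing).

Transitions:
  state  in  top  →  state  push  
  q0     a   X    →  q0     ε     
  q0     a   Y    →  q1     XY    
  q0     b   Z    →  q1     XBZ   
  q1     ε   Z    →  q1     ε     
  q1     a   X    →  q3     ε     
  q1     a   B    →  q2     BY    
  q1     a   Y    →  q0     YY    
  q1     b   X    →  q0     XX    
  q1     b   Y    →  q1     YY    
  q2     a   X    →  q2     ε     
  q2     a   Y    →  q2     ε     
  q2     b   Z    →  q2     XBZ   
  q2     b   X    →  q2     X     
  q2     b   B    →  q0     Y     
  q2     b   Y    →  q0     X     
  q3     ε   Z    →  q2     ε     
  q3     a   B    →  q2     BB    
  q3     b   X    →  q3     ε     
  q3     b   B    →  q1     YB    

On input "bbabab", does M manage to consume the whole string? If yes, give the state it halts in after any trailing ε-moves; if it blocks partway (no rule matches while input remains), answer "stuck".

(q0, bbabab, Z) ⊢ (q1, babab, XBZ) ⊢ (q0, abab, XXBZ) ⊢ (q0, bab, XBZ)
No transition for (q0, b, top X); M blocks with input bab remaining.

stuck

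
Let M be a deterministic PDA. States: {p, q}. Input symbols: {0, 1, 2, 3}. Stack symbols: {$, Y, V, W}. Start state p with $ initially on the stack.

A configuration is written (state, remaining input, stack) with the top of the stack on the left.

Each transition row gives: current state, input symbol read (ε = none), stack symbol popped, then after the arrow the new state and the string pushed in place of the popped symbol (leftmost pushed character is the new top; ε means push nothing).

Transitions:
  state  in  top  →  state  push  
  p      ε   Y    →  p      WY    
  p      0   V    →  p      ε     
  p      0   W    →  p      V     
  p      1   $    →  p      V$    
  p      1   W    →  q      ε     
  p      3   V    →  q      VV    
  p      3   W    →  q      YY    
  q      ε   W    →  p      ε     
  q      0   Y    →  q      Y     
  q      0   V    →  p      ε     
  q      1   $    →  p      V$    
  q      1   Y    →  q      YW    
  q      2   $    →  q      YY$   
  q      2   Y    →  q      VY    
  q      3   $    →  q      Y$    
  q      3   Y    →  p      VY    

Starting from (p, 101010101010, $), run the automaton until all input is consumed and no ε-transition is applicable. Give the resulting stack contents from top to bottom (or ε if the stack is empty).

(p, 101010101010, $)
  read 1, top $: go to p, push V$ → (p, 01010101010, V$)
  read 0, top V: go to p, push ε → (p, 1010101010, $)
  read 1, top $: go to p, push V$ → (p, 010101010, V$)
  read 0, top V: go to p, push ε → (p, 10101010, $)
  read 1, top $: go to p, push V$ → (p, 0101010, V$)
  read 0, top V: go to p, push ε → (p, 101010, $)
  read 1, top $: go to p, push V$ → (p, 01010, V$)
  read 0, top V: go to p, push ε → (p, 1010, $)
  read 1, top $: go to p, push V$ → (p, 010, V$)
  read 0, top V: go to p, push ε → (p, 10, $)
  read 1, top $: go to p, push V$ → (p, 0, V$)
  read 0, top V: go to p, push ε → (p, ε, $)
All input consumed in state p with stack $.

$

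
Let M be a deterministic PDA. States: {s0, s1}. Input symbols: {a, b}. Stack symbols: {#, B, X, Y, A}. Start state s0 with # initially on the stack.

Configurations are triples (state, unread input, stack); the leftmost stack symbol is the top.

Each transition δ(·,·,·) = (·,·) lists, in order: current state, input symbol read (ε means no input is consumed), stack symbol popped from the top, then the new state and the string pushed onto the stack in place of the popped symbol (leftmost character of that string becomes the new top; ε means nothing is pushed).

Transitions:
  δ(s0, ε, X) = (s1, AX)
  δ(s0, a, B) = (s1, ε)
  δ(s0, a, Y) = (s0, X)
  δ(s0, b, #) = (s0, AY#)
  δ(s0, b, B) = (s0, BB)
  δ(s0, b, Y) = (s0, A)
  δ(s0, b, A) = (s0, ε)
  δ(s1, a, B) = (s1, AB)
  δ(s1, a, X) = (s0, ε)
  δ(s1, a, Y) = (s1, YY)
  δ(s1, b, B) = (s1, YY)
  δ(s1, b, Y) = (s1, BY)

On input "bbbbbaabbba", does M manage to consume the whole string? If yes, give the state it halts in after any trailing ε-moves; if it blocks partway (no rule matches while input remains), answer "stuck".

stuck

(s0, bbbbbaabbba, #) ⊢ (s0, bbbbaabbba, AY#) ⊢ (s0, bbbaabbba, Y#) ⊢ (s0, bbaabbba, A#) ⊢ (s0, baabbba, #) ⊢ (s0, aabbba, AY#)
No transition for (s0, a, top A); M blocks with input aabbba remaining.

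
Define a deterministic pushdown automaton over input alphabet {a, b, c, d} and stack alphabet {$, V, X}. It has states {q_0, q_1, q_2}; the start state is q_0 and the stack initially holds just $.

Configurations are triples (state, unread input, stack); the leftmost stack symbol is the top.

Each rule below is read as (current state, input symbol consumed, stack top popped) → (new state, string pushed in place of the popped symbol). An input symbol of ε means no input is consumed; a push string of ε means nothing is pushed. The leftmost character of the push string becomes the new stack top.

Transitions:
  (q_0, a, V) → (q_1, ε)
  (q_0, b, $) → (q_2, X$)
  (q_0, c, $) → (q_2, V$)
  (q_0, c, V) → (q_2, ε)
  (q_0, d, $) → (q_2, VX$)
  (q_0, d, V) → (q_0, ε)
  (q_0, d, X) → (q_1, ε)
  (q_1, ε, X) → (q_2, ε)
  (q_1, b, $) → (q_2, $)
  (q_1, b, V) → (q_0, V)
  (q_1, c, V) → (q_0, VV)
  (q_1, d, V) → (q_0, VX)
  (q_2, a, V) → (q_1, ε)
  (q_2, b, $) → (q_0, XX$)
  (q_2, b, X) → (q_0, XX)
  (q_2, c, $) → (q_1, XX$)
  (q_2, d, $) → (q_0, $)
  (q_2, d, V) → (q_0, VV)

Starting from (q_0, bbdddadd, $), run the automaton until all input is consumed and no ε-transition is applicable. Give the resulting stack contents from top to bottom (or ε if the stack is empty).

(q_0, bbdddadd, $)
  read b, top $: go to q_2, push X$ → (q_2, bdddadd, X$)
  read b, top X: go to q_0, push XX → (q_0, dddadd, XX$)
  read d, top X: go to q_1, push ε → (q_1, ddadd, X$)
  ε-move, top X: go to q_2, push ε → (q_2, ddadd, $)
  read d, top $: go to q_0, push $ → (q_0, dadd, $)
  read d, top $: go to q_2, push VX$ → (q_2, add, VX$)
  read a, top V: go to q_1, push ε → (q_1, dd, X$)
  ε-move, top X: go to q_2, push ε → (q_2, dd, $)
  read d, top $: go to q_0, push $ → (q_0, d, $)
  read d, top $: go to q_2, push VX$ → (q_2, ε, VX$)
All input consumed in state q_2 with stack VX$.

VX$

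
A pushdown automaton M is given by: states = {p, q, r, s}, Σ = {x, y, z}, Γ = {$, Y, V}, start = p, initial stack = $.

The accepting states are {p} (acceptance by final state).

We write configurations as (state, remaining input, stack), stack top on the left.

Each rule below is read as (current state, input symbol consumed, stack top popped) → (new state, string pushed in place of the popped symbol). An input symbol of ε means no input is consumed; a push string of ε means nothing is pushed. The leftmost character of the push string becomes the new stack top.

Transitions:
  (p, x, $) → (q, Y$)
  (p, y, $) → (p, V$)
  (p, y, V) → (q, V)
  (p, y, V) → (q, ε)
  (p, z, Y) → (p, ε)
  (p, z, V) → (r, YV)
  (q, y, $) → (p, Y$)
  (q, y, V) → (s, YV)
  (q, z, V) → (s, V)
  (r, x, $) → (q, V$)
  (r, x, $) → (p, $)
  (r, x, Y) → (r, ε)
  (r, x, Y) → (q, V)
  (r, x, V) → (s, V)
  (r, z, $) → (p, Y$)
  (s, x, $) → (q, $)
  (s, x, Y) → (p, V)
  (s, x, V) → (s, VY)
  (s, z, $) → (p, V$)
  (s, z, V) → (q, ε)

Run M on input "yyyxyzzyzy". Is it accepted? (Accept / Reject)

One accepting computation: (p, yyyxyzzyzy, $) ⊢ (p, yyxyzzyzy, V$) ⊢ (q, yxyzzyzy, V$) ⊢ (s, xyzzyzy, YV$) ⊢ (p, yzzyzy, VV$) ⊢ (q, zzyzy, V$) ⊢ (s, zyzy, V$) ⊢ (q, yzy, $) ⊢ (p, zy, Y$) ⊢ (p, y, $) ⊢ (p, ε, V$)
All input consumed and state p ∈ F.

Accept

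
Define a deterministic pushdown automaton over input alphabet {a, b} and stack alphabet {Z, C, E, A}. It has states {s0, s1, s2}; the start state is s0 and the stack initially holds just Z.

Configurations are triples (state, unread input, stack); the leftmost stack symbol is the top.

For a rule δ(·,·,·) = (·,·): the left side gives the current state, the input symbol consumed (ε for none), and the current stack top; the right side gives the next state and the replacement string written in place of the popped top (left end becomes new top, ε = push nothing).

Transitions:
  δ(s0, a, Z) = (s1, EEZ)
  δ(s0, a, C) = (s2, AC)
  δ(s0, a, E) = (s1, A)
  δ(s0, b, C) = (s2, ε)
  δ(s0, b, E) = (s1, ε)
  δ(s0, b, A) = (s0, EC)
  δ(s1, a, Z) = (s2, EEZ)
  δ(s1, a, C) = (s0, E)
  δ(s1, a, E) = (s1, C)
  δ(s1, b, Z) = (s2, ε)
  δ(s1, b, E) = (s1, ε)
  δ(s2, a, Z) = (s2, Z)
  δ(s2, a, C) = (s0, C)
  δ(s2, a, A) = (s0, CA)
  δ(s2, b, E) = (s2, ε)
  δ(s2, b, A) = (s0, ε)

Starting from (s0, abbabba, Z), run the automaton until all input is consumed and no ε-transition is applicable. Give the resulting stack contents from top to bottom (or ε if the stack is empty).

(s0, abbabba, Z)
  read a, top Z: go to s1, push EEZ → (s1, bbabba, EEZ)
  read b, top E: go to s1, push ε → (s1, babba, EZ)
  read b, top E: go to s1, push ε → (s1, abba, Z)
  read a, top Z: go to s2, push EEZ → (s2, bba, EEZ)
  read b, top E: go to s2, push ε → (s2, ba, EZ)
  read b, top E: go to s2, push ε → (s2, a, Z)
  read a, top Z: go to s2, push Z → (s2, ε, Z)
All input consumed in state s2 with stack Z.

Z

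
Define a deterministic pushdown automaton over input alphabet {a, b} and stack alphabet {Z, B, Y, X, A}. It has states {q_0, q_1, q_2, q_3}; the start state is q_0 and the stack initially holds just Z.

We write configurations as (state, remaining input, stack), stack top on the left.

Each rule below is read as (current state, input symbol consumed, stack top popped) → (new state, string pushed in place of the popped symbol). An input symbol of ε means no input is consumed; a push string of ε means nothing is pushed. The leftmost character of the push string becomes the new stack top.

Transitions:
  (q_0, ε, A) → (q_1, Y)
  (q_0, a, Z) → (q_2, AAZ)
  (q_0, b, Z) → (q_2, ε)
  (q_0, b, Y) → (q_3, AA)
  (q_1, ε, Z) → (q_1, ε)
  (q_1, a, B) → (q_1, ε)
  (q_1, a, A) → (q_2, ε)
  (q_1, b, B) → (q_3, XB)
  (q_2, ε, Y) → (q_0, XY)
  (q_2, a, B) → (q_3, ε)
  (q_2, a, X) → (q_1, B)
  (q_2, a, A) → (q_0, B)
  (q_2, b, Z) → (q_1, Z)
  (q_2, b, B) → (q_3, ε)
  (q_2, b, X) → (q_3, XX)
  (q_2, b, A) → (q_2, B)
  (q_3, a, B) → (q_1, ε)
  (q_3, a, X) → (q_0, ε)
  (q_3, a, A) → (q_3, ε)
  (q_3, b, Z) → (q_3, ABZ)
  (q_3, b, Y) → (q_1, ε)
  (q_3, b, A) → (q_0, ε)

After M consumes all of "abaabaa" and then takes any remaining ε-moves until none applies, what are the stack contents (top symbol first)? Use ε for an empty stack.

ε

(q_0, abaabaa, Z) ⊢ (q_2, baabaa, AAZ) ⊢ (q_2, aabaa, BAZ) ⊢ (q_3, abaa, AZ) ⊢ (q_3, baa, Z) ⊢ (q_3, aa, ABZ) ⊢ (q_3, a, BZ) ⊢ (q_1, ε, Z) ⊢ (q_1, ε, ε)
All input consumed in state q_1 with stack ε.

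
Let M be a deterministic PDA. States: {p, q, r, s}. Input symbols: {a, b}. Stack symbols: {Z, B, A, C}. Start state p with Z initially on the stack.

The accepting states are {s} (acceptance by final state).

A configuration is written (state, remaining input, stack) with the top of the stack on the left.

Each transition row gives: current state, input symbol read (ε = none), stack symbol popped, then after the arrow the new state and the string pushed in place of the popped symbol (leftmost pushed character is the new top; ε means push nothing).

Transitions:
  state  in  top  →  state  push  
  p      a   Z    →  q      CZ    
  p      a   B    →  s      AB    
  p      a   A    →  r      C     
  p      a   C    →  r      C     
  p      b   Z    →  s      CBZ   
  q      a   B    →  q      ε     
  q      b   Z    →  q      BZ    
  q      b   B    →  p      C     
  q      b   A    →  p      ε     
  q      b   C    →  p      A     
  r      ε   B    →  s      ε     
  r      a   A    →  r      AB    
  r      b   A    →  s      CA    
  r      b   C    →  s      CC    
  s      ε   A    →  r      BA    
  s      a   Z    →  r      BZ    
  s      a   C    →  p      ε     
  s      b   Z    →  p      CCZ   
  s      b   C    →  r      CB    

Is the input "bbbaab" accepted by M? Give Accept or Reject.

Accept

(p, bbbaab, Z)
  read b, top Z: go to s, push CBZ → (s, bbaab, CBZ)
  read b, top C: go to r, push CB → (r, baab, CBBZ)
  read b, top C: go to s, push CC → (s, aab, CCBBZ)
  read a, top C: go to p, push ε → (p, ab, CBBZ)
  read a, top C: go to r, push C → (r, b, CBBZ)
  read b, top C: go to s, push CC → (s, ε, CCBBZ)
All input consumed; state s ∈ F.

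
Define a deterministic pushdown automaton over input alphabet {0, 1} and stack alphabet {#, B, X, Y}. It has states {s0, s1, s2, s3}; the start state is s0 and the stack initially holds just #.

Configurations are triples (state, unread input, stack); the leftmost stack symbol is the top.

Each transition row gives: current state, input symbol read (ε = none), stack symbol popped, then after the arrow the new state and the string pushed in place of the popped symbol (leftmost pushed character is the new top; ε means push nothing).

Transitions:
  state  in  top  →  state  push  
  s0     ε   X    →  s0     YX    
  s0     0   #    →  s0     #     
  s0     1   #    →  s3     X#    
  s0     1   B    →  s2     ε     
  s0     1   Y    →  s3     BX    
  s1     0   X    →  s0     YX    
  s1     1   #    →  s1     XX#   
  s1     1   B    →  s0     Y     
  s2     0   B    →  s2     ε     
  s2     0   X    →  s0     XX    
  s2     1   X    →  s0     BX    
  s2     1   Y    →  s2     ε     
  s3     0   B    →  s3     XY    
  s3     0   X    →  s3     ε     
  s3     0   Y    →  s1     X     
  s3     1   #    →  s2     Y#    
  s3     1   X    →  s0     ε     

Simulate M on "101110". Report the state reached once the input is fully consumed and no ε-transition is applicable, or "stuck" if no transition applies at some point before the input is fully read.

stuck

(s0, 101110, #) ⊢ (s3, 01110, X#) ⊢ (s3, 1110, #) ⊢ (s2, 110, Y#) ⊢ (s2, 10, #)
No transition for (s2, 1, top #); M blocks with input 10 remaining.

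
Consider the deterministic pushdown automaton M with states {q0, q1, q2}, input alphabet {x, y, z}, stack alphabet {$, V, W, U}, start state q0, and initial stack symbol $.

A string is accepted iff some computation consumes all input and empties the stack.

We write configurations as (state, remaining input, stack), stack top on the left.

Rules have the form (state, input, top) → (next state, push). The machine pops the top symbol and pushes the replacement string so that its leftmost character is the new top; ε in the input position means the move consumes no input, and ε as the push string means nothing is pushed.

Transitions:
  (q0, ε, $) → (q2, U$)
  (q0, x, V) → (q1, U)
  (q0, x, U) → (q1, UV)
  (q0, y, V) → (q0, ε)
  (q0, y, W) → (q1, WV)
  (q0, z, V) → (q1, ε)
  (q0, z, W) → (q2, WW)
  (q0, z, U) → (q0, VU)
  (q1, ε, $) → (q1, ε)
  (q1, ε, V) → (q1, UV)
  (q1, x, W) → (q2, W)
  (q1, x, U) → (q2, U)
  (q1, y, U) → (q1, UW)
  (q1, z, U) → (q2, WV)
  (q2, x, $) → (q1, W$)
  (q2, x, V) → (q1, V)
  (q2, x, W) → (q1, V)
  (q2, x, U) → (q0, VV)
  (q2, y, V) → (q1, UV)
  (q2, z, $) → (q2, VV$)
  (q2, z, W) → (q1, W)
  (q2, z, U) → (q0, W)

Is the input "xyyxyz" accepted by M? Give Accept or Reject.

Accept

(q0, xyyxyz, $)
  ε-move, top $: go to q2, push U$ → (q2, xyyxyz, U$)
  read x, top U: go to q0, push VV → (q0, yyxyz, VV$)
  read y, top V: go to q0, push ε → (q0, yxyz, V$)
  read y, top V: go to q0, push ε → (q0, xyz, $)
  ε-move, top $: go to q2, push U$ → (q2, xyz, U$)
  read x, top U: go to q0, push VV → (q0, yz, VV$)
  read y, top V: go to q0, push ε → (q0, z, V$)
  read z, top V: go to q1, push ε → (q1, ε, $)
  ε-move, top $: go to q1, push ε → (q1, ε, ε)
All input consumed and the stack is empty.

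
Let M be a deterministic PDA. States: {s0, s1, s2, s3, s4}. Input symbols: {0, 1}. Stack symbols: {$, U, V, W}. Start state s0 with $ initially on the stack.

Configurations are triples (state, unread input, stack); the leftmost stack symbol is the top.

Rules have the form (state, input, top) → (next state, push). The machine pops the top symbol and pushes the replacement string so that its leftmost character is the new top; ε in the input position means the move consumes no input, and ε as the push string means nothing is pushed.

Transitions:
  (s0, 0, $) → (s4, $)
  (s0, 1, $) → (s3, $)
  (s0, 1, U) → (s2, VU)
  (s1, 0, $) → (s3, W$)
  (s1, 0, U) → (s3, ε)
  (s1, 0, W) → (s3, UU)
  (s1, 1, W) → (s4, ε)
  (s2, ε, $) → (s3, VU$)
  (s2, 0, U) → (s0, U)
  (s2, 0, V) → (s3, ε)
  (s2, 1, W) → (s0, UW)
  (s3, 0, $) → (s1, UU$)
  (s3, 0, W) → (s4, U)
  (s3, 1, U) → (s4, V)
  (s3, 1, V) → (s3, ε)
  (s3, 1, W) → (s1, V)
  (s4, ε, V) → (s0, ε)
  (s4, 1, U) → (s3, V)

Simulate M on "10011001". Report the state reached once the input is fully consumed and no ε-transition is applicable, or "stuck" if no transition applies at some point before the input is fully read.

s0

(s0, 10011001, $)
  read 1, top $: go to s3, push $ → (s3, 0011001, $)
  read 0, top $: go to s1, push UU$ → (s1, 011001, UU$)
  read 0, top U: go to s3, push ε → (s3, 11001, U$)
  read 1, top U: go to s4, push V → (s4, 1001, V$)
  ε-move, top V: go to s0, push ε → (s0, 1001, $)
  read 1, top $: go to s3, push $ → (s3, 001, $)
  read 0, top $: go to s1, push UU$ → (s1, 01, UU$)
  read 0, top U: go to s3, push ε → (s3, 1, U$)
  read 1, top U: go to s4, push V → (s4, ε, V$)
  ε-move, top V: go to s0, push ε → (s0, ε, $)
All input consumed; M is in state s0.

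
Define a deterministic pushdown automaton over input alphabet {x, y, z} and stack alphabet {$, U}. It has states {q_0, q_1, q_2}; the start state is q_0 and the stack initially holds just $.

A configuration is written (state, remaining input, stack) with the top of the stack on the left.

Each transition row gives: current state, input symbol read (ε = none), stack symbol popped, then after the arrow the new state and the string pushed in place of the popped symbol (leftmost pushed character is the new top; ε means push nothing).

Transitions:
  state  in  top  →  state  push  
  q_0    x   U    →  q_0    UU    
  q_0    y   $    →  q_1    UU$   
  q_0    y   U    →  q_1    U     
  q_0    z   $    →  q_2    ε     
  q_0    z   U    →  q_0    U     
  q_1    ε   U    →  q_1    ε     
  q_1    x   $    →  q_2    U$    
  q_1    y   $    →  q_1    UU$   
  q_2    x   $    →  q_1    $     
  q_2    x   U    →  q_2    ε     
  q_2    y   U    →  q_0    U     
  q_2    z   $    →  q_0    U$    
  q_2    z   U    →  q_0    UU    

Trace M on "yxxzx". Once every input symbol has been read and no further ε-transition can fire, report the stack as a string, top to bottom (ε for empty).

(q_0, yxxzx, $)
  read y, top $: go to q_1, push UU$ → (q_1, xxzx, UU$)
  ε-move, top U: go to q_1, push ε → (q_1, xxzx, U$)
  ε-move, top U: go to q_1, push ε → (q_1, xxzx, $)
  read x, top $: go to q_2, push U$ → (q_2, xzx, U$)
  read x, top U: go to q_2, push ε → (q_2, zx, $)
  read z, top $: go to q_0, push U$ → (q_0, x, U$)
  read x, top U: go to q_0, push UU → (q_0, ε, UU$)
All input consumed in state q_0 with stack UU$.

UU$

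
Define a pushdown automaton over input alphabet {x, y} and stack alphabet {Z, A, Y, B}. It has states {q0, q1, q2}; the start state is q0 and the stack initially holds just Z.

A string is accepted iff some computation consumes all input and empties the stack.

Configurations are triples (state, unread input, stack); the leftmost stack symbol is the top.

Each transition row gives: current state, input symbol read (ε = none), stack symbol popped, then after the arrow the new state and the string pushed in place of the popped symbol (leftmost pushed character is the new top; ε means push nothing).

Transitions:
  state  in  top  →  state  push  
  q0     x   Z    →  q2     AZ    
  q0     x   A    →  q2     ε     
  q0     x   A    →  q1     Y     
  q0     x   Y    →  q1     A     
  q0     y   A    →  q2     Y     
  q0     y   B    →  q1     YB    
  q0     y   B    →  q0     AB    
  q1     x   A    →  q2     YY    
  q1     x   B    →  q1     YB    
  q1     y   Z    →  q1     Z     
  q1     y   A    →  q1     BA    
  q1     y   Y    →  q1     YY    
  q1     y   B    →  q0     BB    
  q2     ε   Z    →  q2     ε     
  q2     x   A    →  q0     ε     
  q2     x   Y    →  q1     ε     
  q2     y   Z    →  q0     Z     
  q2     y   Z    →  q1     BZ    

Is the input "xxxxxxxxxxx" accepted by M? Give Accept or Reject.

No computation consumes all input and empties the stack.

Reject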